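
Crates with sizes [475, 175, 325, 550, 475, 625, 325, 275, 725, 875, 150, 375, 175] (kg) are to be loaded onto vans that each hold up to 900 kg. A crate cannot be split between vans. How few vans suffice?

Total = 875 + 725 + 625 + 550 + 475 + 475 + 375 + 325 + 325 + 275 + 175 + 175 + 150 = 5525 kg.
Lower bound: ⌈5525/900⌉ = 7 vans.
A packing using 7 vans:
  van 1: 875 = 875
  van 2: 725 + 175 = 900
  van 3: 625 + 275 = 900
  van 4: 550 + 325 = 875
  van 5: 475 + 375 = 850
  van 6: 475 + 325 = 800
  van 7: 175 + 150 = 325
This matches the lower bound, so 7 is optimal.

7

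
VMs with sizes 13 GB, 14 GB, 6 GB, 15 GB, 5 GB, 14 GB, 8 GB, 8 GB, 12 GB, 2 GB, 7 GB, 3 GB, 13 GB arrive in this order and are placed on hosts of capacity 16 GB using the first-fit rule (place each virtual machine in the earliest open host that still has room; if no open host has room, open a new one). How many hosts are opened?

  13 → host 1 (new)  [load 13/16]
  14 → host 2 (new)  [load 14/16]
  6 → host 3 (new)  [load 6/16]
  15 → host 4 (new)  [load 15/16]
  5 → host 3  [load 11/16]
  14 → host 5 (new)  [load 14/16]
  8 → host 6 (new)  [load 8/16]
  8 → host 6  [load 16/16]
  12 → host 7 (new)  [load 12/16]
  2 → host 1  [load 15/16]
  7 → host 8 (new)  [load 7/16]
  3 → host 3  [load 14/16]
  13 → host 9 (new)  [load 13/16]
9 hosts opened.

9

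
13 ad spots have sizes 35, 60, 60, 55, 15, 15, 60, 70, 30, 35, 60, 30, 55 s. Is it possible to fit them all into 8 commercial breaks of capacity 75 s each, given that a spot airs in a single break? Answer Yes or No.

No

Total = 580 s; ⌈580/75⌉ = 8.
The bound of 8 does not rule out 8, but exhaustive search shows no assignment into 8 commercial breaks of capacity 75 s exists — the minimum is 9.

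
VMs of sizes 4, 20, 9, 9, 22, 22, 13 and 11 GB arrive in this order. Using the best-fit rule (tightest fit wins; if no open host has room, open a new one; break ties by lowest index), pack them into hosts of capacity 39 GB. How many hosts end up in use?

  4 → host 1 (new)  [load 4/39]
  20 → host 1  [load 24/39]
  9 → host 1  [load 33/39]
  9 → host 2 (new)  [load 9/39]
  22 → host 2  [load 31/39]
  22 → host 3 (new)  [load 22/39]
  13 → host 3  [load 35/39]
  11 → host 4 (new)  [load 11/39]
4 hosts opened.

4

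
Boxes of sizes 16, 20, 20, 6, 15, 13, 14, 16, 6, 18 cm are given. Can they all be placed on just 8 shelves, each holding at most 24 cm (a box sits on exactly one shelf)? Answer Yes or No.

Yes

A valid assignment using 8 shelves:
  shelf 1: 20 = 20
  shelf 2: 20 = 20
  shelf 3: 18 + 6 = 24
  shelf 4: 16 + 6 = 22
  shelf 5: 16 = 16
  shelf 6: 15 = 15
  shelf 7: 14 = 14
  shelf 8: 13 = 13
Every load is within 24 cm, so 8 shelves suffice.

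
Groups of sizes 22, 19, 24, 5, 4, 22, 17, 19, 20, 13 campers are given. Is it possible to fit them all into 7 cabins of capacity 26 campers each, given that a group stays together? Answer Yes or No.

Total = 165 campers; ⌈165/26⌉ = 7.
The bound of 7 does not rule out 7, but exhaustive search shows no assignment into 7 cabins of capacity 26 campers exists — the minimum is 8.

No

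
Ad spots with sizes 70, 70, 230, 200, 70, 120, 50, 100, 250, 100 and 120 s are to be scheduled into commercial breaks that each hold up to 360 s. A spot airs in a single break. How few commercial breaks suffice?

Total = 250 + 230 + 200 + 120 + 120 + 100 + 100 + 70 + 70 + 70 + 50 = 1380 s.
Lower bound: ⌈1380/360⌉ = 4 commercial breaks.
A packing using 4 commercial breaks:
  break 1: 250 + 100 = 350
  break 2: 230 + 120 = 350
  break 3: 200 + 120 = 320
  break 4: 100 + 70 + 70 + 70 + 50 = 360
This matches the lower bound, so 4 is optimal.

4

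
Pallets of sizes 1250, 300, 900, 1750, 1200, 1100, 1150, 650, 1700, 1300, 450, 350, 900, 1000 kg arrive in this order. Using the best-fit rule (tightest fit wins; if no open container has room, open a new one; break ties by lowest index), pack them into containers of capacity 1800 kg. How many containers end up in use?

  1250 → container 1 (new)  [load 1250/1800]
  300 → container 1  [load 1550/1800]
  900 → container 2 (new)  [load 900/1800]
  1750 → container 3 (new)  [load 1750/1800]
  1200 → container 4 (new)  [load 1200/1800]
  1100 → container 5 (new)  [load 1100/1800]
  1150 → container 6 (new)  [load 1150/1800]
  650 → container 6  [load 1800/1800]
  1700 → container 7 (new)  [load 1700/1800]
  1300 → container 8 (new)  [load 1300/1800]
  450 → container 8  [load 1750/1800]
  350 → container 4  [load 1550/1800]
  900 → container 2  [load 1800/1800]
  1000 → container 9 (new)  [load 1000/1800]
9 containers opened.

9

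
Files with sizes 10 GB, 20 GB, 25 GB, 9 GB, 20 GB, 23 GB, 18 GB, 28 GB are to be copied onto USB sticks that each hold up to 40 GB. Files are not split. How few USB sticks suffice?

5

Total = 28 + 25 + 23 + 20 + 20 + 18 + 10 + 9 = 153 GB.
Lower bound: ⌈153/40⌉ = 4 USB sticks.
A packing using 5 USB sticks:
  USB stick 1: 28 + 10 = 38
  USB stick 2: 25 + 9 = 34
  USB stick 3: 23 = 23
  USB stick 4: 20 + 20 = 40
  USB stick 5: 18 = 18
No arrangement into 4 USB sticks stays within capacity, so 5 is optimal.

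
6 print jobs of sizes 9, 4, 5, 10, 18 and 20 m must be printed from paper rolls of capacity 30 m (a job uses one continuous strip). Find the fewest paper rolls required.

Total = 20 + 18 + 10 + 9 + 5 + 4 = 66 m.
Lower bound: ⌈66/30⌉ = 3 paper rolls.
A packing using 3 paper rolls:
  roll 1: 20 + 10 = 30
  roll 2: 18 + 9 = 27
  roll 3: 5 + 4 = 9
This matches the lower bound, so 3 is optimal.

3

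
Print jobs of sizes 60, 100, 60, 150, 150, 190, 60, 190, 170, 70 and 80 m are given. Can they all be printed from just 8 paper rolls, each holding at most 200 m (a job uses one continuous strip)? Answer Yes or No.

Yes

A valid assignment using 8 paper rolls:
  roll 1: 190 = 190
  roll 2: 190 = 190
  roll 3: 170 = 170
  roll 4: 150 = 150
  roll 5: 150 = 150
  roll 6: 100 + 80 = 180
  roll 7: 70 + 60 + 60 = 190
  roll 8: 60 = 60
Every load is within 200 m, so 8 paper rolls suffice.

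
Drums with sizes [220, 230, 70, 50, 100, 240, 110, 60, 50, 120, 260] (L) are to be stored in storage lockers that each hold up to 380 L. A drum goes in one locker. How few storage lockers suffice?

4

Total = 260 + 240 + 230 + 220 + 120 + 110 + 100 + 70 + 60 + 50 + 50 = 1510 L.
Lower bound: ⌈1510/380⌉ = 4 storage lockers.
A packing using 4 storage lockers:
  locker 1: 260 + 120 = 380
  locker 2: 240 + 70 + 60 = 370
  locker 3: 230 + 100 + 50 = 380
  locker 4: 220 + 110 + 50 = 380
This matches the lower bound, so 4 is optimal.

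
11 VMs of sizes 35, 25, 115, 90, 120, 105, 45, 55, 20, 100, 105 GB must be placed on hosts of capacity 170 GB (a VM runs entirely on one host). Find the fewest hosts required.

6

Total = 120 + 115 + 105 + 105 + 100 + 90 + 55 + 45 + 35 + 25 + 20 = 815 GB.
Lower bound: ⌈815/170⌉ = 5 hosts.
Also, 6 VMs each exceed 85 GB, and no two of those can share a host, so at least 6 hosts are needed.
A packing using 6 hosts:
  host 1: 120 + 45 = 165
  host 2: 115 + 55 = 170
  host 3: 105 + 35 + 25 = 165
  host 4: 105 + 20 = 125
  host 5: 100 = 100
  host 6: 90 = 90
This matches the lower bound, so 6 is optimal.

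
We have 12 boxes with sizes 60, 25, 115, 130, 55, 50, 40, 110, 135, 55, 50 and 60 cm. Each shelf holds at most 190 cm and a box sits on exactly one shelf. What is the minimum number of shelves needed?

5

Total = 135 + 130 + 115 + 110 + 60 + 60 + 55 + 55 + 50 + 50 + 40 + 25 = 885 cm.
Lower bound: ⌈885/190⌉ = 5 shelves.
A packing using 5 shelves:
  shelf 1: 135 + 55 = 190
  shelf 2: 130 + 60 = 190
  shelf 3: 115 + 60 = 175
  shelf 4: 110 + 55 + 25 = 190
  shelf 5: 50 + 50 + 40 = 140
This matches the lower bound, so 5 is optimal.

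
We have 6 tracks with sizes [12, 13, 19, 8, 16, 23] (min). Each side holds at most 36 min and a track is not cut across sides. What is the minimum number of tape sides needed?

3

Total = 23 + 19 + 16 + 13 + 12 + 8 = 91 min.
Lower bound: ⌈91/36⌉ = 3 tape sides.
A packing using 3 tape sides:
  side 1: 23 + 13 = 36
  side 2: 19 + 16 = 35
  side 3: 12 + 8 = 20
This matches the lower bound, so 3 is optimal.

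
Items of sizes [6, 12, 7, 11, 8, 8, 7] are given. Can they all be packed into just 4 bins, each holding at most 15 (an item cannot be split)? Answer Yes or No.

Total = 59; ⌈59/15⌉ = 4.
The bound of 4 does not rule out 4, but exhaustive search shows no assignment into 4 bins of capacity 15 exists — the minimum is 5.

No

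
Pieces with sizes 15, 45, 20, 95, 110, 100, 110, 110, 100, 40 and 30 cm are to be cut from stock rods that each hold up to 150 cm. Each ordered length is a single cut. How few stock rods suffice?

6

Total = 110 + 110 + 110 + 100 + 100 + 95 + 45 + 40 + 30 + 20 + 15 = 775 cm.
Lower bound: ⌈775/150⌉ = 6 stock rods.
A packing using 6 stock rods:
  stock rod 1: 110 + 40 = 150
  stock rod 2: 110 + 30 = 140
  stock rod 3: 110 + 20 + 15 = 145
  stock rod 4: 100 + 45 = 145
  stock rod 5: 100 = 100
  stock rod 6: 95 = 95
This matches the lower bound, so 6 is optimal.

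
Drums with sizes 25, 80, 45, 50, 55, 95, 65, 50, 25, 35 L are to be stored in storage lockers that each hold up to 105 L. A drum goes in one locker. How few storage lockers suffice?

Total = 95 + 80 + 65 + 55 + 50 + 50 + 45 + 35 + 25 + 25 = 525 L.
Lower bound: ⌈525/105⌉ = 5 storage lockers.
A packing using 6 storage lockers:
  locker 1: 95 = 95
  locker 2: 80 + 25 = 105
  locker 3: 65 + 35 = 100
  locker 4: 55 + 50 = 105
  locker 5: 50 + 45 = 95
  locker 6: 25 = 25
No arrangement into 5 storage lockers stays within capacity, so 6 is optimal.

6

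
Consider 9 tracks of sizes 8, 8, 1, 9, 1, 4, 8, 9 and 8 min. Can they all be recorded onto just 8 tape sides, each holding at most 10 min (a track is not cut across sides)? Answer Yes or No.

Yes

A valid assignment using 7 tape sides:
  side 1: 9 + 1 = 10
  side 2: 9 + 1 = 10
  side 3: 8 = 8
  side 4: 8 = 8
  side 5: 8 = 8
  side 6: 8 = 8
  side 7: 4 = 4
That uses only 7 ≤ 8, so 8 tape sides are enough.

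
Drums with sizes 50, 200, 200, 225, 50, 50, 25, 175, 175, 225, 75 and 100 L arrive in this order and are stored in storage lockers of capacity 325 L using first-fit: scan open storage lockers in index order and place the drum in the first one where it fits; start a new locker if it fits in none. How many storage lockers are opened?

6

  50 → locker 1 (new)  [load 50/325]
  200 → locker 1  [load 250/325]
  200 → locker 2 (new)  [load 200/325]
  225 → locker 3 (new)  [load 225/325]
  50 → locker 1  [load 300/325]
  50 → locker 2  [load 250/325]
  25 → locker 1  [load 325/325]
  175 → locker 4 (new)  [load 175/325]
  175 → locker 5 (new)  [load 175/325]
  225 → locker 6 (new)  [load 225/325]
  75 → locker 2  [load 325/325]
  100 → locker 3  [load 325/325]
6 storage lockers opened.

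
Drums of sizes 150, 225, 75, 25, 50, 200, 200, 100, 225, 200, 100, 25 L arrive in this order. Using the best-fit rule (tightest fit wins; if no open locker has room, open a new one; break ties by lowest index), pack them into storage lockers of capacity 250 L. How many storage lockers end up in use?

7

  150 → locker 1 (new)  [load 150/250]
  225 → locker 2 (new)  [load 225/250]
  75 → locker 1  [load 225/250]
  25 → locker 1  [load 250/250]
  50 → locker 3 (new)  [load 50/250]
  200 → locker 3  [load 250/250]
  200 → locker 4 (new)  [load 200/250]
  100 → locker 5 (new)  [load 100/250]
  225 → locker 6 (new)  [load 225/250]
  200 → locker 7 (new)  [load 200/250]
  100 → locker 5  [load 200/250]
  25 → locker 2  [load 250/250]
7 storage lockers opened.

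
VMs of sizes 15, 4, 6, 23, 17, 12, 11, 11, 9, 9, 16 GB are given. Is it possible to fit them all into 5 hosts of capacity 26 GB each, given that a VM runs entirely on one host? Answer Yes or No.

No

Total = 133 GB; ⌈133/26⌉ = 6.
At least 6 hosts are required, but only 5 are allowed.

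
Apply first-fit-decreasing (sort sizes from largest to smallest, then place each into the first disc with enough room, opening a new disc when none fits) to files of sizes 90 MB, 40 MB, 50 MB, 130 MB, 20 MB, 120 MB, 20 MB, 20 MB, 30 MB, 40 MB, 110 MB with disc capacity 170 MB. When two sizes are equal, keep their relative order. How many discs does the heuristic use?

Sorted descending: 130, 120, 110, 90, 50, 40, 40, 30, 20, 20, 20.
  130 → disc 1 (new)  [load 130/170]
  120 → disc 2 (new)  [load 120/170]
  110 → disc 3 (new)  [load 110/170]
  90 → disc 4 (new)  [load 90/170]
  50 → disc 2  [load 170/170]
  40 → disc 1  [load 170/170]
  40 → disc 3  [load 150/170]
  30 → disc 4  [load 120/170]
  20 → disc 3  [load 170/170]
  20 → disc 4  [load 140/170]
  20 → disc 4  [load 160/170]
4 discs opened.

4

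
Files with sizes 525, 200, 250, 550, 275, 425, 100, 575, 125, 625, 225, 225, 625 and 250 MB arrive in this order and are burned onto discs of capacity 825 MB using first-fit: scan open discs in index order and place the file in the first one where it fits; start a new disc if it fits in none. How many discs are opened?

7

  525 → disc 1 (new)  [load 525/825]
  200 → disc 1  [load 725/825]
  250 → disc 2 (new)  [load 250/825]
  550 → disc 2  [load 800/825]
  275 → disc 3 (new)  [load 275/825]
  425 → disc 3  [load 700/825]
  100 → disc 1  [load 825/825]
  575 → disc 4 (new)  [load 575/825]
  125 → disc 3  [load 825/825]
  625 → disc 5 (new)  [load 625/825]
  225 → disc 4  [load 800/825]
  225 → disc 6 (new)  [load 225/825]
  625 → disc 7 (new)  [load 625/825]
  250 → disc 6  [load 475/825]
7 discs opened.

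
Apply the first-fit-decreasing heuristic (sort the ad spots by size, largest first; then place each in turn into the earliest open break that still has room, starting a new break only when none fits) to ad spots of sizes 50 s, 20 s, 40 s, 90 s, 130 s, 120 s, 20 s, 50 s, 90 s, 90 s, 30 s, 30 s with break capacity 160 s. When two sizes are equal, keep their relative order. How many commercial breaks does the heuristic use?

Sorted descending: 130, 120, 90, 90, 90, 50, 50, 40, 30, 30, 20, 20.
  130 → break 1 (new)  [load 130/160]
  120 → break 2 (new)  [load 120/160]
  90 → break 3 (new)  [load 90/160]
  90 → break 4 (new)  [load 90/160]
  90 → break 5 (new)  [load 90/160]
  50 → break 3  [load 140/160]
  50 → break 4  [load 140/160]
  40 → break 2  [load 160/160]
  30 → break 1  [load 160/160]
  30 → break 5  [load 120/160]
  20 → break 3  [load 160/160]
  20 → break 4  [load 160/160]
5 commercial breaks opened.

5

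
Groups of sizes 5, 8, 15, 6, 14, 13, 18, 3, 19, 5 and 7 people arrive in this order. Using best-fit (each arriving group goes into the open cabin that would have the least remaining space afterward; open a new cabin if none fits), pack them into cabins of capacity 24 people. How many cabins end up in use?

6

  5 → cabin 1 (new)  [load 5/24]
  8 → cabin 1  [load 13/24]
  15 → cabin 2 (new)  [load 15/24]
  6 → cabin 2  [load 21/24]
  14 → cabin 3 (new)  [load 14/24]
  13 → cabin 4 (new)  [load 13/24]
  18 → cabin 5 (new)  [load 18/24]
  3 → cabin 2  [load 24/24]
  19 → cabin 6 (new)  [load 19/24]
  5 → cabin 6  [load 24/24]
  7 → cabin 3  [load 21/24]
6 cabins opened.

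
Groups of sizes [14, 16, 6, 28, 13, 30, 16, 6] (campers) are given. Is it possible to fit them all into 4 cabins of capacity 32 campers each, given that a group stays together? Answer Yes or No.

No

Total = 129 campers; ⌈129/32⌉ = 5.
At least 5 cabins are required, but only 4 are allowed.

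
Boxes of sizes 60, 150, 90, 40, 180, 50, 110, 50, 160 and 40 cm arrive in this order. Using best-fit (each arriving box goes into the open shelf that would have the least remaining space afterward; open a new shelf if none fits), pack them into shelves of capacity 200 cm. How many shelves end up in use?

  60 → shelf 1 (new)  [load 60/200]
  150 → shelf 2 (new)  [load 150/200]
  90 → shelf 1  [load 150/200]
  40 → shelf 1  [load 190/200]
  180 → shelf 3 (new)  [load 180/200]
  50 → shelf 2  [load 200/200]
  110 → shelf 4 (new)  [load 110/200]
  50 → shelf 4  [load 160/200]
  160 → shelf 5 (new)  [load 160/200]
  40 → shelf 4  [load 200/200]
5 shelves opened.

5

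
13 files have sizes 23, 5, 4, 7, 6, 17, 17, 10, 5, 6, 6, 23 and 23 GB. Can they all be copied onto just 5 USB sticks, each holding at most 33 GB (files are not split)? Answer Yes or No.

Yes

A valid assignment using 5 USB sticks:
  USB stick 1: 23 + 10 = 33
  USB stick 2: 23 + 7 = 30
  USB stick 3: 23 + 6 + 4 = 33
  USB stick 4: 17 + 6 + 6 = 29
  USB stick 5: 17 + 5 + 5 = 27
Every load is within 33 GB, so 5 USB sticks suffice.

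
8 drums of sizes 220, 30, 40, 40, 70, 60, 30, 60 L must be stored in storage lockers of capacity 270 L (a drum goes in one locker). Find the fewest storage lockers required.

Total = 220 + 70 + 60 + 60 + 40 + 40 + 30 + 30 = 550 L.
Lower bound: ⌈550/270⌉ = 3 storage lockers.
A packing using 3 storage lockers:
  locker 1: 220 + 40 = 260
  locker 2: 70 + 60 + 60 + 40 + 30 = 260
  locker 3: 30 = 30
This matches the lower bound, so 3 is optimal.

3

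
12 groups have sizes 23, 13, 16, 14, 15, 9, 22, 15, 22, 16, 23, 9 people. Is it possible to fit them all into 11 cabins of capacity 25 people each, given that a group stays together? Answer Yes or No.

Yes

A valid assignment using 10 cabins:
  cabin 1: 23 = 23
  cabin 2: 23 = 23
  cabin 3: 22 = 22
  cabin 4: 22 = 22
  cabin 5: 16 + 9 = 25
  cabin 6: 16 + 9 = 25
  cabin 7: 15 = 15
  cabin 8: 15 = 15
  cabin 9: 14 = 14
  cabin 10: 13 = 13
That uses only 10 ≤ 11, so 11 cabins are enough.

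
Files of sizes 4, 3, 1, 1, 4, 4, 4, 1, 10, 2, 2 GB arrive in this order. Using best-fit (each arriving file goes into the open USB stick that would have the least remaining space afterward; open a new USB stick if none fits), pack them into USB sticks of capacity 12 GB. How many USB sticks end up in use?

3

  4 → USB stick 1 (new)  [load 4/12]
  3 → USB stick 1  [load 7/12]
  1 → USB stick 1  [load 8/12]
  1 → USB stick 1  [load 9/12]
  4 → USB stick 2 (new)  [load 4/12]
  4 → USB stick 2  [load 8/12]
  4 → USB stick 2  [load 12/12]
  1 → USB stick 1  [load 10/12]
  10 → USB stick 3 (new)  [load 10/12]
  2 → USB stick 1  [load 12/12]
  2 → USB stick 3  [load 12/12]
3 USB sticks opened.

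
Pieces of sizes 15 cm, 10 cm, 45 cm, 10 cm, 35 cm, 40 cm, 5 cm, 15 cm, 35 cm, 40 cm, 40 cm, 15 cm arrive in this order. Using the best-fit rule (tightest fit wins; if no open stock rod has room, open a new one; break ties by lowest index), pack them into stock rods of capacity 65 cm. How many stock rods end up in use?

6

  15 → stock rod 1 (new)  [load 15/65]
  10 → stock rod 1  [load 25/65]
  45 → stock rod 2 (new)  [load 45/65]
  10 → stock rod 2  [load 55/65]
  35 → stock rod 1  [load 60/65]
  40 → stock rod 3 (new)  [load 40/65]
  5 → stock rod 1  [load 65/65]
  15 → stock rod 3  [load 55/65]
  35 → stock rod 4 (new)  [load 35/65]
  40 → stock rod 5 (new)  [load 40/65]
  40 → stock rod 6 (new)  [load 40/65]
  15 → stock rod 5  [load 55/65]
6 stock rods opened.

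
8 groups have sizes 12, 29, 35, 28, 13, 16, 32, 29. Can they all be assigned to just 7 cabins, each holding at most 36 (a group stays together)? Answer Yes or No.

A valid assignment using 7 cabins:
  cabin 1: 35 = 35
  cabin 2: 32 = 32
  cabin 3: 29 = 29
  cabin 4: 29 = 29
  cabin 5: 28 = 28
  cabin 6: 16 + 13 = 29
  cabin 7: 12 = 12
Every load is within 36, so 7 cabins suffice.

Yes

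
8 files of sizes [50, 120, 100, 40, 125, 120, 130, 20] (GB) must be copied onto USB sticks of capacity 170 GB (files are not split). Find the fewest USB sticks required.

5

Total = 130 + 125 + 120 + 120 + 100 + 50 + 40 + 20 = 705 GB.
Lower bound: ⌈705/170⌉ = 5 USB sticks.
A packing using 5 USB sticks:
  USB stick 1: 130 + 40 = 170
  USB stick 2: 125 + 20 = 145
  USB stick 3: 120 + 50 = 170
  USB stick 4: 120 = 120
  USB stick 5: 100 = 100
This matches the lower bound, so 5 is optimal.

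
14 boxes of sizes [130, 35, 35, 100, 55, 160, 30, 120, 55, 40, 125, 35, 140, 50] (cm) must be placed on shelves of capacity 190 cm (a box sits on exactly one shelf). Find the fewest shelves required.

Total = 160 + 140 + 130 + 125 + 120 + 100 + 55 + 55 + 50 + 40 + 35 + 35 + 35 + 30 = 1110 cm.
Lower bound: ⌈1110/190⌉ = 6 shelves.
A packing using 6 shelves:
  shelf 1: 160 + 30 = 190
  shelf 2: 140 + 50 = 190
  shelf 3: 130 + 55 = 185
  shelf 4: 125 + 55 = 180
  shelf 5: 120 + 35 + 35 = 190
  shelf 6: 100 + 40 + 35 = 175
This matches the lower bound, so 6 is optimal.

6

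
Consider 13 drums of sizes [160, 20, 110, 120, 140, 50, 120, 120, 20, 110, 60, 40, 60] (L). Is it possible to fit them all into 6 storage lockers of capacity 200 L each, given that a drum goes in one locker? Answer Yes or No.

No

Total = 1130 L; ⌈1130/200⌉ = 6.
7 drums each exceed half the capacity and cannot share a locker, forcing at least 7 storage lockers.
At least 7 storage lockers are required, but only 6 are allowed.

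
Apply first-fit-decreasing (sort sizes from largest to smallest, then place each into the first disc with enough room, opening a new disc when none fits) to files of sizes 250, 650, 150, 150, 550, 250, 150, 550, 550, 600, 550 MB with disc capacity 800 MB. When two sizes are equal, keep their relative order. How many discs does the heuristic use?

6

Sorted descending: 650, 600, 550, 550, 550, 550, 250, 250, 150, 150, 150.
  650 → disc 1 (new)  [load 650/800]
  600 → disc 2 (new)  [load 600/800]
  550 → disc 3 (new)  [load 550/800]
  550 → disc 4 (new)  [load 550/800]
  550 → disc 5 (new)  [load 550/800]
  550 → disc 6 (new)  [load 550/800]
  250 → disc 3  [load 800/800]
  250 → disc 4  [load 800/800]
  150 → disc 1  [load 800/800]
  150 → disc 2  [load 750/800]
  150 → disc 5  [load 700/800]
6 discs opened.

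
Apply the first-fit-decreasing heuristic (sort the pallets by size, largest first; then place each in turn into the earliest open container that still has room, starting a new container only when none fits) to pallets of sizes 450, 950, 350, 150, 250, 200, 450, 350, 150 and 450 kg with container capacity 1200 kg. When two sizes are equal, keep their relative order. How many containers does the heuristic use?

4

Sorted descending: 950, 450, 450, 450, 350, 350, 250, 200, 150, 150.
  950 → container 1 (new)  [load 950/1200]
  450 → container 2 (new)  [load 450/1200]
  450 → container 2  [load 900/1200]
  450 → container 3 (new)  [load 450/1200]
  350 → container 3  [load 800/1200]
  350 → container 3  [load 1150/1200]
  250 → container 1  [load 1200/1200]
  200 → container 2  [load 1100/1200]
  150 → container 4 (new)  [load 150/1200]
  150 → container 4  [load 300/1200]
4 containers opened.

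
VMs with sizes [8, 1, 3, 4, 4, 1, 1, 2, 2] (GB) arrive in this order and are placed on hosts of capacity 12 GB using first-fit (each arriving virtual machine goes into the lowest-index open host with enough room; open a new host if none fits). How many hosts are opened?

3

  8 → host 1 (new)  [load 8/12]
  1 → host 1  [load 9/12]
  3 → host 1  [load 12/12]
  4 → host 2 (new)  [load 4/12]
  4 → host 2  [load 8/12]
  1 → host 2  [load 9/12]
  1 → host 2  [load 10/12]
  2 → host 2  [load 12/12]
  2 → host 3 (new)  [load 2/12]
3 hosts opened.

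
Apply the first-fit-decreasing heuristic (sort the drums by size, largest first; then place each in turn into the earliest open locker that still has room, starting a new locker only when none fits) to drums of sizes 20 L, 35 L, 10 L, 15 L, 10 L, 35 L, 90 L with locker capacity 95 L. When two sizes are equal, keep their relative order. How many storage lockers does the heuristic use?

3

Sorted descending: 90, 35, 35, 20, 15, 10, 10.
  90 → locker 1 (new)  [load 90/95]
  35 → locker 2 (new)  [load 35/95]
  35 → locker 2  [load 70/95]
  20 → locker 2  [load 90/95]
  15 → locker 3 (new)  [load 15/95]
  10 → locker 3  [load 25/95]
  10 → locker 3  [load 35/95]
3 storage lockers opened.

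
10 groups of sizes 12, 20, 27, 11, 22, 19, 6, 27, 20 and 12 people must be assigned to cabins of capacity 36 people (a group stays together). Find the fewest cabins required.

6

Total = 27 + 27 + 22 + 20 + 20 + 19 + 12 + 12 + 11 + 6 = 176 people.
Lower bound: ⌈176/36⌉ = 5 cabins.
Also, 6 groups each exceed 18 people, and no two of those can share a cabin, so at least 6 cabins are needed.
A packing using 6 cabins:
  cabin 1: 27 + 6 = 33
  cabin 2: 27 = 27
  cabin 3: 22 + 12 = 34
  cabin 4: 20 + 12 = 32
  cabin 5: 20 + 11 = 31
  cabin 6: 19 = 19
This matches the lower bound, so 6 is optimal.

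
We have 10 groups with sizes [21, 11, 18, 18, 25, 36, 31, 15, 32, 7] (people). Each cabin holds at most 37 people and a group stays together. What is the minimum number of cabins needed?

Total = 36 + 32 + 31 + 25 + 21 + 18 + 18 + 15 + 11 + 7 = 214 people.
Lower bound: ⌈214/37⌉ = 6 cabins.
A packing using 7 cabins:
  cabin 1: 36 = 36
  cabin 2: 32 = 32
  cabin 3: 31 = 31
  cabin 4: 25 + 11 = 36
  cabin 5: 21 + 15 = 36
  cabin 6: 18 + 18 = 36
  cabin 7: 7 = 7
No arrangement into 6 cabins stays within capacity, so 7 is optimal.

7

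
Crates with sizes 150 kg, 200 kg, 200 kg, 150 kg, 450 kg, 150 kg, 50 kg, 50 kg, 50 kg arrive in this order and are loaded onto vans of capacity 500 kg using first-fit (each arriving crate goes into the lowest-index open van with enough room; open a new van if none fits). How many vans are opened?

  150 → van 1 (new)  [load 150/500]
  200 → van 1  [load 350/500]
  200 → van 2 (new)  [load 200/500]
  150 → van 1  [load 500/500]
  450 → van 3 (new)  [load 450/500]
  150 → van 2  [load 350/500]
  50 → van 2  [load 400/500]
  50 → van 2  [load 450/500]
  50 → van 2  [load 500/500]
3 vans opened.

3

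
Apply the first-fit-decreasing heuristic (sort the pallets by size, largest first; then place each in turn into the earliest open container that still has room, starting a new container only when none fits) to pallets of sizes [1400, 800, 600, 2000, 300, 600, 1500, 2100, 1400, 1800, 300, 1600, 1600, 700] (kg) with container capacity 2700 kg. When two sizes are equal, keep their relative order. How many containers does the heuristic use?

Sorted descending: 2100, 2000, 1800, 1600, 1600, 1500, 1400, 1400, 800, 700, 600, 600, 300, 300.
  2100 → container 1 (new)  [load 2100/2700]
  2000 → container 2 (new)  [load 2000/2700]
  1800 → container 3 (new)  [load 1800/2700]
  1600 → container 4 (new)  [load 1600/2700]
  1600 → container 5 (new)  [load 1600/2700]
  1500 → container 6 (new)  [load 1500/2700]
  1400 → container 7 (new)  [load 1400/2700]
  1400 → container 8 (new)  [load 1400/2700]
  800 → container 3  [load 2600/2700]
  700 → container 2  [load 2700/2700]
  600 → container 1  [load 2700/2700]
  600 → container 4  [load 2200/2700]
  300 → container 4  [load 2500/2700]
  300 → container 5  [load 1900/2700]
8 containers opened.

8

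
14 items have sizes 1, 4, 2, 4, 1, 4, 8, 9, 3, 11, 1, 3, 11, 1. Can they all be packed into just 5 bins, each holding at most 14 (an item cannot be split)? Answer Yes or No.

A valid assignment using 5 bins:
  bin 1: 11 + 3 = 14
  bin 2: 11 + 3 = 14
  bin 3: 9 + 4 + 1 = 14
  bin 4: 8 + 4 + 2 = 14
  bin 5: 4 + 1 + 1 + 1 = 7
Every load is within 14, so 5 bins suffice.

Yes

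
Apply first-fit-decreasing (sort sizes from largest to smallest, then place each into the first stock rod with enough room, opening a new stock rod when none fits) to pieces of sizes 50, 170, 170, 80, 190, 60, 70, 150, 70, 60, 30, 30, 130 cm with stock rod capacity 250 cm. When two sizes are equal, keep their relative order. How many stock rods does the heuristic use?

Sorted descending: 190, 170, 170, 150, 130, 80, 70, 70, 60, 60, 50, 30, 30.
  190 → stock rod 1 (new)  [load 190/250]
  170 → stock rod 2 (new)  [load 170/250]
  170 → stock rod 3 (new)  [load 170/250]
  150 → stock rod 4 (new)  [load 150/250]
  130 → stock rod 5 (new)  [load 130/250]
  80 → stock rod 2  [load 250/250]
  70 → stock rod 3  [load 240/250]
  70 → stock rod 4  [load 220/250]
  60 → stock rod 1  [load 250/250]
  60 → stock rod 5  [load 190/250]
  50 → stock rod 5  [load 240/250]
  30 → stock rod 4  [load 250/250]
  30 → stock rod 6 (new)  [load 30/250]
6 stock rods opened.

6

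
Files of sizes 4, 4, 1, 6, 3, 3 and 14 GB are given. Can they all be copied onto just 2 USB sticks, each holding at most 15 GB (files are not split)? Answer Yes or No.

Total = 35 GB; ⌈35/15⌉ = 3.
At least 3 USB sticks are required, but only 2 are allowed.

No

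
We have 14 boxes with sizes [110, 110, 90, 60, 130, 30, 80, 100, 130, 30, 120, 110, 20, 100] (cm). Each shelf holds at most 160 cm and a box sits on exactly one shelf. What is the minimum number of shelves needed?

Total = 130 + 130 + 120 + 110 + 110 + 110 + 100 + 100 + 90 + 80 + 60 + 30 + 30 + 20 = 1220 cm.
Lower bound: ⌈1220/160⌉ = 8 shelves.
Also, 9 boxes each exceed 80 cm, and no two of those can share a shelf, so at least 9 shelves are needed.
A packing using 10 shelves:
  shelf 1: 130 + 30 = 160
  shelf 2: 130 + 30 = 160
  shelf 3: 120 + 20 = 140
  shelf 4: 110 = 110
  shelf 5: 110 = 110
  shelf 6: 110 = 110
  shelf 7: 100 + 60 = 160
  shelf 8: 100 = 100
  shelf 9: 90 = 90
  shelf 10: 80 = 80
No arrangement into 9 shelves stays within capacity, so 10 is optimal.

10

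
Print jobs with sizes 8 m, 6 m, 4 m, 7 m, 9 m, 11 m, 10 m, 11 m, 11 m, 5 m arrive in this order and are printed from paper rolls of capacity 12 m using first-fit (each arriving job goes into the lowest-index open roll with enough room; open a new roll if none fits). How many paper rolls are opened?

  8 → roll 1 (new)  [load 8/12]
  6 → roll 2 (new)  [load 6/12]
  4 → roll 1  [load 12/12]
  7 → roll 3 (new)  [load 7/12]
  9 → roll 4 (new)  [load 9/12]
  11 → roll 5 (new)  [load 11/12]
  10 → roll 6 (new)  [load 10/12]
  11 → roll 7 (new)  [load 11/12]
  11 → roll 8 (new)  [load 11/12]
  5 → roll 2  [load 11/12]
8 paper rolls opened.

8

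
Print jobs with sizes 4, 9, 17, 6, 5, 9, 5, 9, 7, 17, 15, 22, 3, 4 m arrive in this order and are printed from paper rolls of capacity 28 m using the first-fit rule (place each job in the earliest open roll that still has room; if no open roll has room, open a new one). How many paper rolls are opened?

  4 → roll 1 (new)  [load 4/28]
  9 → roll 1  [load 13/28]
  17 → roll 2 (new)  [load 17/28]
  6 → roll 1  [load 19/28]
  5 → roll 1  [load 24/28]
  9 → roll 2  [load 26/28]
  5 → roll 3 (new)  [load 5/28]
  9 → roll 3  [load 14/28]
  7 → roll 3  [load 21/28]
  17 → roll 4 (new)  [load 17/28]
  15 → roll 5 (new)  [load 15/28]
  22 → roll 6 (new)  [load 22/28]
  3 → roll 1  [load 27/28]
  4 → roll 3  [load 25/28]
6 paper rolls opened.

6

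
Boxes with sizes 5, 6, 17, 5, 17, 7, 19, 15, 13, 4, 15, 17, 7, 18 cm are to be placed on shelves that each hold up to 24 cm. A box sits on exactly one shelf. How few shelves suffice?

Total = 19 + 18 + 17 + 17 + 17 + 15 + 15 + 13 + 7 + 7 + 6 + 5 + 5 + 4 = 165 cm.
Lower bound: ⌈165/24⌉ = 7 shelves.
Also, 8 boxes each exceed 12 cm, and no two of those can share a shelf, so at least 8 shelves are needed.
A packing using 8 shelves:
  shelf 1: 19 + 5 = 24
  shelf 2: 18 + 6 = 24
  shelf 3: 17 + 7 = 24
  shelf 4: 17 + 7 = 24
  shelf 5: 17 + 5 = 22
  shelf 6: 15 + 4 = 19
  shelf 7: 15 = 15
  shelf 8: 13 = 13
This matches the lower bound, so 8 is optimal.

8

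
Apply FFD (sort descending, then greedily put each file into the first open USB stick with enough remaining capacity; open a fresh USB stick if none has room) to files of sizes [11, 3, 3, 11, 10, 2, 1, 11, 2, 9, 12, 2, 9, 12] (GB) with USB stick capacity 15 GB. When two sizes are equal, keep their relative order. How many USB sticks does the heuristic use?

8

Sorted descending: 12, 12, 11, 11, 11, 10, 9, 9, 3, 3, 2, 2, 2, 1.
  12 → USB stick 1 (new)  [load 12/15]
  12 → USB stick 2 (new)  [load 12/15]
  11 → USB stick 3 (new)  [load 11/15]
  11 → USB stick 4 (new)  [load 11/15]
  11 → USB stick 5 (new)  [load 11/15]
  10 → USB stick 6 (new)  [load 10/15]
  9 → USB stick 7 (new)  [load 9/15]
  9 → USB stick 8 (new)  [load 9/15]
  3 → USB stick 1  [load 15/15]
  3 → USB stick 2  [load 15/15]
  2 → USB stick 3  [load 13/15]
  2 → USB stick 3  [load 15/15]
  2 → USB stick 4  [load 13/15]
  1 → USB stick 4  [load 14/15]
8 USB sticks opened.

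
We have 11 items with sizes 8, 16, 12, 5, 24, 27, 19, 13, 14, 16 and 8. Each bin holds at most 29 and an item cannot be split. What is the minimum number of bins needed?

6

Total = 27 + 24 + 19 + 16 + 16 + 14 + 13 + 12 + 8 + 8 + 5 = 162.
Lower bound: ⌈162/29⌉ = 6 bins.
A packing using 6 bins:
  bin 1: 27 = 27
  bin 2: 24 + 5 = 29
  bin 3: 19 + 8 = 27
  bin 4: 16 + 13 = 29
  bin 5: 16 + 12 = 28
  bin 6: 14 + 8 = 22
This matches the lower bound, so 6 is optimal.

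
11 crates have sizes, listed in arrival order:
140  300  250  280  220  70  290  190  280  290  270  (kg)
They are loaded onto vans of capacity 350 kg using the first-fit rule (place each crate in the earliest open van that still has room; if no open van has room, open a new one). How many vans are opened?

  140 → van 1 (new)  [load 140/350]
  300 → van 2 (new)  [load 300/350]
  250 → van 3 (new)  [load 250/350]
  280 → van 4 (new)  [load 280/350]
  220 → van 5 (new)  [load 220/350]
  70 → van 1  [load 210/350]
  290 → van 6 (new)  [load 290/350]
  190 → van 7 (new)  [load 190/350]
  280 → van 8 (new)  [load 280/350]
  290 → van 9 (new)  [load 290/350]
  270 → van 10 (new)  [load 270/350]
10 vans opened.

10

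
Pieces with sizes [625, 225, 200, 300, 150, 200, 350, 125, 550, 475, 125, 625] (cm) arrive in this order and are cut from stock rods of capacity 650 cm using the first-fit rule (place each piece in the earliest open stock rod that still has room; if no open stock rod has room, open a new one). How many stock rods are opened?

  625 → stock rod 1 (new)  [load 625/650]
  225 → stock rod 2 (new)  [load 225/650]
  200 → stock rod 2  [load 425/650]
  300 → stock rod 3 (new)  [load 300/650]
  150 → stock rod 2  [load 575/650]
  200 → stock rod 3  [load 500/650]
  350 → stock rod 4 (new)  [load 350/650]
  125 → stock rod 3  [load 625/650]
  550 → stock rod 5 (new)  [load 550/650]
  475 → stock rod 6 (new)  [load 475/650]
  125 → stock rod 4  [load 475/650]
  625 → stock rod 7 (new)  [load 625/650]
7 stock rods opened.

7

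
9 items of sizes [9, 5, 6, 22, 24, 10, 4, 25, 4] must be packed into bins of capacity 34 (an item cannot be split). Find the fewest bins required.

4

Total = 25 + 24 + 22 + 10 + 9 + 6 + 5 + 4 + 4 = 109.
Lower bound: ⌈109/34⌉ = 4 bins.
A packing using 4 bins:
  bin 1: 25 + 9 = 34
  bin 2: 24 + 10 = 34
  bin 3: 22 + 6 + 5 = 33
  bin 4: 4 + 4 = 8
This matches the lower bound, so 4 is optimal.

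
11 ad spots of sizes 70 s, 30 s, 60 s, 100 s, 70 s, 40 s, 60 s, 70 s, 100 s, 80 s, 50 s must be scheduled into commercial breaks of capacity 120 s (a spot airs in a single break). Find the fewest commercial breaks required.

Total = 100 + 100 + 80 + 70 + 70 + 70 + 60 + 60 + 50 + 40 + 30 = 730 s.
Lower bound: ⌈730/120⌉ = 7 commercial breaks.
A packing using 7 commercial breaks:
  break 1: 100 = 100
  break 2: 100 = 100
  break 3: 80 + 40 = 120
  break 4: 70 + 50 = 120
  break 5: 70 + 30 = 100
  break 6: 70 = 70
  break 7: 60 + 60 = 120
This matches the lower bound, so 7 is optimal.

7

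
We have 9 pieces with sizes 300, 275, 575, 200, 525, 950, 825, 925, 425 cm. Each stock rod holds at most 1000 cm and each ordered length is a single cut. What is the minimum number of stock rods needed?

Total = 950 + 925 + 825 + 575 + 525 + 425 + 300 + 275 + 200 = 5000 cm.
Lower bound: ⌈5000/1000⌉ = 5 stock rods.
A packing using 6 stock rods:
  stock rod 1: 950 = 950
  stock rod 2: 925 = 925
  stock rod 3: 825 = 825
  stock rod 4: 575 + 425 = 1000
  stock rod 5: 525 + 300 = 825
  stock rod 6: 275 + 200 = 475
No arrangement into 5 stock rods stays within capacity, so 6 is optimal.

6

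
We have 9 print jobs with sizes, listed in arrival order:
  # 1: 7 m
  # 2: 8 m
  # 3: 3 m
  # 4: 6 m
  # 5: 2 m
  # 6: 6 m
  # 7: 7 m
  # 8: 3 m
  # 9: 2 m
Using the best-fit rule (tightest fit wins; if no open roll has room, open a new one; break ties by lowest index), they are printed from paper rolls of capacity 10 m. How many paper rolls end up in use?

5

  7 → roll 1 (new)  [load 7/10]
  8 → roll 2 (new)  [load 8/10]
  3 → roll 1  [load 10/10]
  6 → roll 3 (new)  [load 6/10]
  2 → roll 2  [load 10/10]
  6 → roll 4 (new)  [load 6/10]
  7 → roll 5 (new)  [load 7/10]
  3 → roll 5  [load 10/10]
  2 → roll 3  [load 8/10]
5 paper rolls opened.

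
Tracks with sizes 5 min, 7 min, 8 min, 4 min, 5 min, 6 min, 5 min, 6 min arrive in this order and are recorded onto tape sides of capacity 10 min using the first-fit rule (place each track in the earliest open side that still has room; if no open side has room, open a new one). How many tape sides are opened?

  5 → side 1 (new)  [load 5/10]
  7 → side 2 (new)  [load 7/10]
  8 → side 3 (new)  [load 8/10]
  4 → side 1  [load 9/10]
  5 → side 4 (new)  [load 5/10]
  6 → side 5 (new)  [load 6/10]
  5 → side 4  [load 10/10]
  6 → side 6 (new)  [load 6/10]
6 tape sides opened.

6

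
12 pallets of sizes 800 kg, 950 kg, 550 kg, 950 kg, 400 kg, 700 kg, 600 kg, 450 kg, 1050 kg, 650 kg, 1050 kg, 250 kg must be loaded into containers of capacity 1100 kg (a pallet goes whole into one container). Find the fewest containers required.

9

Total = 1050 + 1050 + 950 + 950 + 800 + 700 + 650 + 600 + 550 + 450 + 400 + 250 = 8400 kg.
Lower bound: ⌈8400/1100⌉ = 8 containers.
A packing using 9 containers:
  container 1: 1050 = 1050
  container 2: 1050 = 1050
  container 3: 950 = 950
  container 4: 950 = 950
  container 5: 800 + 250 = 1050
  container 6: 700 + 400 = 1100
  container 7: 650 + 450 = 1100
  container 8: 600 = 600
  container 9: 550 = 550
No arrangement into 8 containers stays within capacity, so 9 is optimal.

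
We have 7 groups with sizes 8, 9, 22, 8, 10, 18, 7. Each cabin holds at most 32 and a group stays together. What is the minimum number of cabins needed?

Total = 22 + 18 + 10 + 9 + 8 + 8 + 7 = 82.
Lower bound: ⌈82/32⌉ = 3 cabins.
A packing using 3 cabins:
  cabin 1: 22 + 10 = 32
  cabin 2: 18 + 9 = 27
  cabin 3: 8 + 8 + 7 = 23
This matches the lower bound, so 3 is optimal.

3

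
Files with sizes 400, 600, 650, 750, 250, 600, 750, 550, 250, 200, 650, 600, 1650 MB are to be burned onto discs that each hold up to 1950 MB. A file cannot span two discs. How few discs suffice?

Total = 1650 + 750 + 750 + 650 + 650 + 600 + 600 + 600 + 550 + 400 + 250 + 250 + 200 = 7900 MB.
Lower bound: ⌈7900/1950⌉ = 5 discs.
A packing using 5 discs:
  disc 1: 1650 + 250 = 1900
  disc 2: 750 + 750 + 400 = 1900
  disc 3: 650 + 650 + 600 = 1900
  disc 4: 600 + 600 + 550 + 200 = 1950
  disc 5: 250 = 250
This matches the lower bound, so 5 is optimal.

5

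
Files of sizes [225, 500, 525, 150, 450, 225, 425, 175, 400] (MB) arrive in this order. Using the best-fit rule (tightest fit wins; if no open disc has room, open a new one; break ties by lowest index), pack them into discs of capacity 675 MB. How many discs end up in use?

  225 → disc 1 (new)  [load 225/675]
  500 → disc 2 (new)  [load 500/675]
  525 → disc 3 (new)  [load 525/675]
  150 → disc 3  [load 675/675]
  450 → disc 1  [load 675/675]
  225 → disc 4 (new)  [load 225/675]
  425 → disc 4  [load 650/675]
  175 → disc 2  [load 675/675]
  400 → disc 5 (new)  [load 400/675]
5 discs opened.

5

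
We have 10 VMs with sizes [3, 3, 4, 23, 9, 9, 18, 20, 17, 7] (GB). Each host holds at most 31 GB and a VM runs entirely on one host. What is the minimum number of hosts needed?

Total = 23 + 20 + 18 + 17 + 9 + 9 + 7 + 4 + 3 + 3 = 113 GB.
Lower bound: ⌈113/31⌉ = 4 hosts.
A packing using 4 hosts:
  host 1: 23 + 7 = 30
  host 2: 20 + 9 = 29
  host 3: 18 + 9 + 4 = 31
  host 4: 17 + 3 + 3 = 23
This matches the lower bound, so 4 is optimal.

4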